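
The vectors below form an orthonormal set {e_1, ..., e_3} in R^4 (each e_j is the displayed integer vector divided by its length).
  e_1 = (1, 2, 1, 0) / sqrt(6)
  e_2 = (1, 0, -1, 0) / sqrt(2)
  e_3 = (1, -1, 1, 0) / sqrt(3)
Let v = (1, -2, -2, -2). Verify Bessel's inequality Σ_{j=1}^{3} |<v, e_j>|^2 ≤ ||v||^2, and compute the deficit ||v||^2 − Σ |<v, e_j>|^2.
Σ |<v, e_j>|^2 = 9; ||v||^2 = 13; deficit = 4

Write each e_j = u_j / sqrt(<u_j, u_j>) where u_j is the displayed integer vector. Then <v, e_j> = <v, u_j> / sqrt(<u_j, u_j>), so |<v, e_j>|^2 = <v, u_j>^2 / <u_j, u_j>.
Coefficients: <v, e_1> = -5/sqrt(6), <v, e_2> = 3/sqrt(2), <v, e_3> = 1/sqrt(3).
Square and sum: Σ |<v, e_j>|^2 = 9.
Compute ||v||^2 = v·v = 13.
Deficit = 13 − 9 = 4 ≥ 0, confirming Bessel's inequality. (The deficit equals ||v − Σ <v,e_j> e_j||^2, the squared distance from v to span{e_j}.)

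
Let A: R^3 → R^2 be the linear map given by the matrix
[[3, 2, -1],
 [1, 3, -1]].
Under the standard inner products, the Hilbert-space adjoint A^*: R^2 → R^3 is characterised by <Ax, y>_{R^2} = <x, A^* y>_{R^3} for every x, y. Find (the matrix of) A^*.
A^* = A^T =
[[3, 1],
 [2, 3],
 [-1, -1]]

For real matrices with standard dot products, the defining identity <Ax, y> = <x, A^* y> gives (Ax)^T y = x^T (A^*) y, i.e. x^T A^T y = x^T (A^*) y. Since this holds for all x, y, we must have A^* = A^T. Therefore
A^* =
[[3, 1],
 [2, 3],
 [-1, -1]].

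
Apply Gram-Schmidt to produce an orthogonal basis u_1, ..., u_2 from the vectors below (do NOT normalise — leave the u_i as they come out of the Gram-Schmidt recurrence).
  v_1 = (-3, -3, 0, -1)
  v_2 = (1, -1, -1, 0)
Orthogonal basis:
  u_1 = (-3, -3, 0, -1)
  u_2 = (1, -1, -1, 0)

Apply the Gram-Schmidt recurrence
  u_1 = v_1
  u_i = v_i − Σ_{j<i} ((v_i · u_j) / (u_j · u_j)) · u_j.

Step by step this gives:
  u_1 = (-3, -3, 0, -1)
  u_2 = (1, -1, -1, 0)

Orthogonality check:
  u_2 · u_1 = 0 (should be 0)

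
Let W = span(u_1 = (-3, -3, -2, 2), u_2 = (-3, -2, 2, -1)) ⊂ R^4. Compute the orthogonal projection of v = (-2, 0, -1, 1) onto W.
proj_W(v) = (-47/43, -145/129, -110/129, 106/129)

Set up U = [u_1 | ... | u_2] ∈ R^(4×2). The projector onto W = col(U) is P = U (U^T U)^(-1) U^T.
Compute U^T U =
  [26, 9]
  [9, 18],
and U^T v = (10, 3).
Solve U^T U · c = U^T v for the coefficients: c = (17/43, -4/129). The projection is proj_W(v) = U c.
Check: (v - proj_W(v)) · u_1 = 0  (should be 0).
Check: (v - proj_W(v)) · u_2 = 0  (should be 0).
Result: proj_W(v) = (-47/43, -145/129, -110/129, 106/129).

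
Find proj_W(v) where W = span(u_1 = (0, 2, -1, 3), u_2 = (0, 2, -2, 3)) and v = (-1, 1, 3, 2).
proj_W(v) = (0, 16/13, 3, 24/13)

Set up U = [u_1 | ... | u_2] ∈ R^(4×2). The projector onto W = col(U) is P = U (U^T U)^(-1) U^T.
Compute U^T U =
  [14, 15]
  [15, 17],
and U^T v = (5, 2).
Solve U^T U · c = U^T v for the coefficients: c = (55/13, -47/13). The projection is proj_W(v) = U c.
Check: (v - proj_W(v)) · u_1 = 0  (should be 0).
Check: (v - proj_W(v)) · u_2 = 0  (should be 0).
Result: proj_W(v) = (0, 16/13, 3, 24/13).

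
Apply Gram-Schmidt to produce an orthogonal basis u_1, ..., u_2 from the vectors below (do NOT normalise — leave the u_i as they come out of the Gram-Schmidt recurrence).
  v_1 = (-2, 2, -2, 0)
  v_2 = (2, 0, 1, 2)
Orthogonal basis:
  u_1 = (-2, 2, -2, 0)
  u_2 = (1, 1, 0, 2)

Apply the Gram-Schmidt recurrence
  u_1 = v_1
  u_i = v_i − Σ_{j<i} ((v_i · u_j) / (u_j · u_j)) · u_j.

Step by step this gives:
  u_1 = (-2, 2, -2, 0)
  u_2 = (1, 1, 0, 2)

Orthogonality check:
  u_2 · u_1 = 0 (should be 0)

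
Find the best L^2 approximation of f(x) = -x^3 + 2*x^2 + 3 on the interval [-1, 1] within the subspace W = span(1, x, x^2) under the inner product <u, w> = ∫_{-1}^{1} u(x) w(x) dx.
g(x) = 2*x^2 - 3*x/5 + 3

The best approximation g ∈ W is the orthogonal projection of f onto W. Writing g = a_0 + a_1 x + a_2 x^2, the coefficients solve the normal equations G · a = b where
  G_{ij} = <φ_i, φ_j> and b_i = <f, φ_i>, with φ_0 = 1, φ_1 = x, φ_2 = x^2.
G =
  [2, 0, 2/3]
  [0, 2/3, 0]
  [2/3, 0, 2/5],
b = (22/3, -2/5, 14/5).
Solving gives a_0 = 3, a_1 = -3/5, a_2 = 2, so
  g(x) = 2*x^2 - 3*x/5 + 3.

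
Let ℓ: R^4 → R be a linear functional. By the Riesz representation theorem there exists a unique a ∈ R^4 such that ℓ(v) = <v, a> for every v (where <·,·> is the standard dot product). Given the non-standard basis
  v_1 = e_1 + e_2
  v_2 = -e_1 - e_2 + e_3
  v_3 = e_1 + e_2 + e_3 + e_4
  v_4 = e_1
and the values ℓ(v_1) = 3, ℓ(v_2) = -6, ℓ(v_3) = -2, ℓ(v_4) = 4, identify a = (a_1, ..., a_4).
a = (4, -1, -3, -2)

Write a = (a_1, ..., a_4) in the standard basis. For each basis vector v_i, ℓ(v_i) = <v_i, a> is a linear equation in the a_j's. Collect the n equations into a matrix system V a = ℓ, where row i of V is v_i (expressed in the standard basis). Since V is invertible (lower-triangular with 1s on the diagonal, up to permutation), solve by back-substitution:
  V =
[[1, 1, 0, 0],
 [-1, -1, 1, 0],
 [1, 1, 1, 1],
 [1, 0, 0, 0]]
  V a = (3, -6, -2, 4)
Solving gives a = (4, -1, -3, -2).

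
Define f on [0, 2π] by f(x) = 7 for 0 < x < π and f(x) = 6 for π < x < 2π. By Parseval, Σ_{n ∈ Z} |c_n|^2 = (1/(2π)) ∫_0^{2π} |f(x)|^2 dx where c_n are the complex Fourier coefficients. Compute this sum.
Σ |c_n|^2 = 85/2

Parseval equates the L^2 energy of f (normalised by 1/(2π)) with the ℓ^2 sum of its Fourier coefficients: (1/(2π)) ∫_0^{2π} |f|^2 = Σ |c_n|^2.
Compute the left side: (1/(2π)) [∫_0^π 7^2 dx + ∫_π^{2π} 6^2 dx] = (1/(2π)) · (49π + 36π) = (49 + 36)/2 = 85/2.
So Σ_{n ∈ Z} |c_n|^2 = 85/2.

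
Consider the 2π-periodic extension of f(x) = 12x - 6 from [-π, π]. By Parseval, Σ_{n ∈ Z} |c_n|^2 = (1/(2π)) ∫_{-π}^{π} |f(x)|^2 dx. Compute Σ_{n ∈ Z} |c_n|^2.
Σ |c_n|^2 = 48π^2 + 36

Expand and integrate term by term over [-π, π]:
  ∫ (12x)^2 dx = 144·(2π^3/3); ∫ 2·12·(-6)·x dx = 0 (odd integrand); ∫ (-6)^2 dx = 36·2π.
So (1/(2π)) ∫_{-π}^{π} (12x - 6)^2 dx = 144π^2/3 + 36 = 48π^2 + 36.
Parseval ⇒ Σ |c_n|^2 = 48π^2 + 36.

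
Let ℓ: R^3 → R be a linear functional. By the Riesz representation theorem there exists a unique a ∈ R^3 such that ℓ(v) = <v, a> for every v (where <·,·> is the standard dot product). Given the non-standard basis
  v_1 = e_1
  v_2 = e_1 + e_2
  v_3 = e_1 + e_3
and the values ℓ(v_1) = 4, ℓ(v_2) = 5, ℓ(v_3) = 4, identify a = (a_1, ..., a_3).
a = (4, 1, 0)

Write a = (a_1, ..., a_3) in the standard basis. For each basis vector v_i, ℓ(v_i) = <v_i, a> is a linear equation in the a_j's. Collect the n equations into a matrix system V a = ℓ, where row i of V is v_i (expressed in the standard basis). Since V is invertible (lower-triangular with 1s on the diagonal, up to permutation), solve by back-substitution:
  V =
[[1, 0, 0],
 [1, 1, 0],
 [1, 0, 1]]
  V a = (4, 5, 4)
Solving gives a = (4, 1, 0).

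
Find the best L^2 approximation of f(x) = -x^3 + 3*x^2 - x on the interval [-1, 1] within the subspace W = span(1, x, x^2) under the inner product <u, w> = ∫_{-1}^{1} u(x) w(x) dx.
g(x) = 3*x^2 - 8*x/5

The best approximation g ∈ W is the orthogonal projection of f onto W. Writing g = a_0 + a_1 x + a_2 x^2, the coefficients solve the normal equations G · a = b where
  G_{ij} = <φ_i, φ_j> and b_i = <f, φ_i>, with φ_0 = 1, φ_1 = x, φ_2 = x^2.
G =
  [2, 0, 2/3]
  [0, 2/3, 0]
  [2/3, 0, 2/5],
b = (2, -16/15, 6/5).
Solving gives a_0 = 0, a_1 = -8/5, a_2 = 3, so
  g(x) = 3*x^2 - 8*x/5.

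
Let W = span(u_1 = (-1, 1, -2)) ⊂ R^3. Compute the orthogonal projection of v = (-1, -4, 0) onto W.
proj_W(v) = (1/2, -1/2, 1)

Set up U = [u_1 | ... | u_1] ∈ R^(3×1). The projector onto W = col(U) is P = U (U^T U)^(-1) U^T.
Compute U^T U =
  [6],
and U^T v = (-3).
Solve U^T U · c = U^T v for the coefficients: c = (-1/2). The projection is proj_W(v) = U c.
Check: (v - proj_W(v)) · u_1 = 0  (should be 0).
Result: proj_W(v) = (1/2, -1/2, 1).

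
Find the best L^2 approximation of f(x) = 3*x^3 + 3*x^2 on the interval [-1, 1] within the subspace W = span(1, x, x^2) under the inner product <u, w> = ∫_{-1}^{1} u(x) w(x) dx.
g(x) = 3*x^2 + 9*x/5

The best approximation g ∈ W is the orthogonal projection of f onto W. Writing g = a_0 + a_1 x + a_2 x^2, the coefficients solve the normal equations G · a = b where
  G_{ij} = <φ_i, φ_j> and b_i = <f, φ_i>, with φ_0 = 1, φ_1 = x, φ_2 = x^2.
G =
  [2, 0, 2/3]
  [0, 2/3, 0]
  [2/3, 0, 2/5],
b = (2, 6/5, 6/5).
Solving gives a_0 = 0, a_1 = 9/5, a_2 = 3, so
  g(x) = 3*x^2 + 9*x/5.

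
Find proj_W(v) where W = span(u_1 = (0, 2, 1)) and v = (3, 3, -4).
proj_W(v) = (0, 4/5, 2/5)

Set up U = [u_1 | ... | u_1] ∈ R^(3×1). The projector onto W = col(U) is P = U (U^T U)^(-1) U^T.
Compute U^T U =
  [5],
and U^T v = (2).
Solve U^T U · c = U^T v for the coefficients: c = (2/5). The projection is proj_W(v) = U c.
Check: (v - proj_W(v)) · u_1 = 0  (should be 0).
Result: proj_W(v) = (0, 4/5, 2/5).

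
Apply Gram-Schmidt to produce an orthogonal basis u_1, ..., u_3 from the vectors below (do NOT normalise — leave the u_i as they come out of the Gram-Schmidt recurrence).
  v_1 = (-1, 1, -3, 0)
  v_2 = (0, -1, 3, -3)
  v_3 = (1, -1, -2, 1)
Orthogonal basis:
  u_1 = (-1, 1, -3, 0)
  u_2 = (-10/11, -1/11, 3/11, -3)
  u_3 = (105/109, -153/109, -86/109, -35/109)

Apply the Gram-Schmidt recurrence
  u_1 = v_1
  u_i = v_i − Σ_{j<i} ((v_i · u_j) / (u_j · u_j)) · u_j.

Step by step this gives:
  u_1 = (-1, 1, -3, 0)
  u_2 = (-10/11, -1/11, 3/11, -3)
  u_3 = (105/109, -153/109, -86/109, -35/109)

Orthogonality check:
  u_2 · u_1 = 0 (should be 0)
  u_3 · u_1 = 0 (should be 0)
  u_3 · u_2 = 0 (should be 0)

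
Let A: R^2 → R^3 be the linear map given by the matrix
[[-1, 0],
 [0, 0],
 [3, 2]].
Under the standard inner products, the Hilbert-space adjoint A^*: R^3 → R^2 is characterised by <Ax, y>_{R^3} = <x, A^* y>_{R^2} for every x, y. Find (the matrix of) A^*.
A^* = A^T =
[[-1, 0, 3],
 [0, 0, 2]]

For real matrices with standard dot products, the defining identity <Ax, y> = <x, A^* y> gives (Ax)^T y = x^T (A^*) y, i.e. x^T A^T y = x^T (A^*) y. Since this holds for all x, y, we must have A^* = A^T. Therefore
A^* =
[[-1, 0, 3],
 [0, 0, 2]].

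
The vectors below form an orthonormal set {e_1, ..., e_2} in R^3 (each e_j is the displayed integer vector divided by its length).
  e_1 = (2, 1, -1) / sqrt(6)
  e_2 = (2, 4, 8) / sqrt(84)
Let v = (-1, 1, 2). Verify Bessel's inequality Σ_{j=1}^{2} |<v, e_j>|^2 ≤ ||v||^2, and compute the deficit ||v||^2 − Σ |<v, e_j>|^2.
Σ |<v, e_j>|^2 = 75/14; ||v||^2 = 6; deficit = 9/14

Write each e_j = u_j / sqrt(<u_j, u_j>) where u_j is the displayed integer vector. Then <v, e_j> = <v, u_j> / sqrt(<u_j, u_j>), so |<v, e_j>|^2 = <v, u_j>^2 / <u_j, u_j>.
Coefficients: <v, e_1> = -3/sqrt(6), <v, e_2> = 18/sqrt(84).
Square and sum: Σ |<v, e_j>|^2 = 75/14.
Compute ||v||^2 = v·v = 6.
Deficit = 6 − 75/14 = 9/14 ≥ 0, confirming Bessel's inequality. (The deficit equals ||v − Σ <v,e_j> e_j||^2, the squared distance from v to span{e_j}.)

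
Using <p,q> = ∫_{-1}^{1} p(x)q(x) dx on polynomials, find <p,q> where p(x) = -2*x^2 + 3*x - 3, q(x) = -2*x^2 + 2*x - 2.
<p,q> = 364/15

Expand the product: p(x)·q(x) = 4*x^4 - 10*x^3 + 16*x^2 - 12*x + 6.
∫_{-1}^{1} of each monomial x^k gives [2/(k+1) if k even, 0 if k odd]. Integrating term-by-term (or equivalently evaluating the antiderivative F(x) = 4*x^5/5 - 5*x^4/2 + 16*x^3/3 - 6*x^2 + 6*x at the endpoints):
  F(1) − F(−1) = 109/30 − (-619/30) = 364/15.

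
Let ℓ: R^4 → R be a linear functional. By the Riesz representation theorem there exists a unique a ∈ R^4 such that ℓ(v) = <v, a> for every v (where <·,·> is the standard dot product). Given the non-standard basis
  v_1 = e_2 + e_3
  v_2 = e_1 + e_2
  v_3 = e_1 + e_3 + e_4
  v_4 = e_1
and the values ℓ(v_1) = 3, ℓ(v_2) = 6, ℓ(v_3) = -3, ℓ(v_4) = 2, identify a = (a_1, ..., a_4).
a = (2, 4, -1, -4)

Write a = (a_1, ..., a_4) in the standard basis. For each basis vector v_i, ℓ(v_i) = <v_i, a> is a linear equation in the a_j's. Collect the n equations into a matrix system V a = ℓ, where row i of V is v_i (expressed in the standard basis). Since V is invertible (lower-triangular with 1s on the diagonal, up to permutation), solve by back-substitution:
  V =
[[0, 1, 1, 0],
 [1, 1, 0, 0],
 [1, 0, 1, 1],
 [1, 0, 0, 0]]
  V a = (3, 6, -3, 2)
Solving gives a = (2, 4, -1, -4).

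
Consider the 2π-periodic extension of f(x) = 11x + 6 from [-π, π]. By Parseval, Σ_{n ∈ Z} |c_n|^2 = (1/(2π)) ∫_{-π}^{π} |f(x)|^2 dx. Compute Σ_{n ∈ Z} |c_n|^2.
Σ |c_n|^2 = 121π^2/3 + 36

Expand and integrate term by term over [-π, π]:
  ∫ (11x)^2 dx = 121·(2π^3/3); ∫ 2·11·(6)·x dx = 0 (odd integrand); ∫ 6^2 dx = 36·2π.
So (1/(2π)) ∫_{-π}^{π} (11x + 6)^2 dx = 121π^2/3 + 36 = 121π^2/3 + 36.
Parseval ⇒ Σ |c_n|^2 = 121π^2/3 + 36.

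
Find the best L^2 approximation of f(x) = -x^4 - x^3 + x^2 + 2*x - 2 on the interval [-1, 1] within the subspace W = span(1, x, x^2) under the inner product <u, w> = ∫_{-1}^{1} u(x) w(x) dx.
g(x) = x^2/7 + 7*x/5 - 67/35

The best approximation g ∈ W is the orthogonal projection of f onto W. Writing g = a_0 + a_1 x + a_2 x^2, the coefficients solve the normal equations G · a = b where
  G_{ij} = <φ_i, φ_j> and b_i = <f, φ_i>, with φ_0 = 1, φ_1 = x, φ_2 = x^2.
G =
  [2, 0, 2/3]
  [0, 2/3, 0]
  [2/3, 0, 2/5],
b = (-56/15, 14/15, -128/105).
Solving gives a_0 = -67/35, a_1 = 7/5, a_2 = 1/7, so
  g(x) = x^2/7 + 7*x/5 - 67/35.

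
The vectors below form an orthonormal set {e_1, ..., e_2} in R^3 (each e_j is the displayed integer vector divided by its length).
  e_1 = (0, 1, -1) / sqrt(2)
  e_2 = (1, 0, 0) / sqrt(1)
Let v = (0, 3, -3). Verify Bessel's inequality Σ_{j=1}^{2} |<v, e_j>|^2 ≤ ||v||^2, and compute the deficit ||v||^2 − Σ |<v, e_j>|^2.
Σ |<v, e_j>|^2 = 18; ||v||^2 = 18; deficit = 0

Write each e_j = u_j / sqrt(<u_j, u_j>) where u_j is the displayed integer vector. Then <v, e_j> = <v, u_j> / sqrt(<u_j, u_j>), so |<v, e_j>|^2 = <v, u_j>^2 / <u_j, u_j>.
Coefficients: <v, e_1> = 6/sqrt(2), <v, e_2> = 0/sqrt(1).
Square and sum: Σ |<v, e_j>|^2 = 18.
Compute ||v||^2 = v·v = 18.
Deficit = 18 − 18 = 0 ≥ 0, confirming Bessel's inequality. (The deficit equals ||v − Σ <v,e_j> e_j||^2, the squared distance from v to span{e_j}.)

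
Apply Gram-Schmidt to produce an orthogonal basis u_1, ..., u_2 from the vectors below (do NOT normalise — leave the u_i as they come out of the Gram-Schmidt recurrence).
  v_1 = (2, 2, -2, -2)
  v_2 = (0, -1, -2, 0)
Orthogonal basis:
  u_1 = (2, 2, -2, -2)
  u_2 = (-1/4, -5/4, -7/4, 1/4)

Apply the Gram-Schmidt recurrence
  u_1 = v_1
  u_i = v_i − Σ_{j<i} ((v_i · u_j) / (u_j · u_j)) · u_j.

Step by step this gives:
  u_1 = (2, 2, -2, -2)
  u_2 = (-1/4, -5/4, -7/4, 1/4)

Orthogonality check:
  u_2 · u_1 = 0 (should be 0)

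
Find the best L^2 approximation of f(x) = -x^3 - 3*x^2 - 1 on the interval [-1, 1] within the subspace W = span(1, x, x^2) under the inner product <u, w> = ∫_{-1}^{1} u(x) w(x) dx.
g(x) = -3*x^2 - 3*x/5 - 1

The best approximation g ∈ W is the orthogonal projection of f onto W. Writing g = a_0 + a_1 x + a_2 x^2, the coefficients solve the normal equations G · a = b where
  G_{ij} = <φ_i, φ_j> and b_i = <f, φ_i>, with φ_0 = 1, φ_1 = x, φ_2 = x^2.
G =
  [2, 0, 2/3]
  [0, 2/3, 0]
  [2/3, 0, 2/5],
b = (-4, -2/5, -28/15).
Solving gives a_0 = -1, a_1 = -3/5, a_2 = -3, so
  g(x) = -3*x^2 - 3*x/5 - 1.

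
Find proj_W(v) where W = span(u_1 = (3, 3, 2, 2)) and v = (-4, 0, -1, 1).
proj_W(v) = (-18/13, -18/13, -12/13, -12/13)

Set up U = [u_1 | ... | u_1] ∈ R^(4×1). The projector onto W = col(U) is P = U (U^T U)^(-1) U^T.
Compute U^T U =
  [26],
and U^T v = (-12).
Solve U^T U · c = U^T v for the coefficients: c = (-6/13). The projection is proj_W(v) = U c.
Check: (v - proj_W(v)) · u_1 = 0  (should be 0).
Result: proj_W(v) = (-18/13, -18/13, -12/13, -12/13).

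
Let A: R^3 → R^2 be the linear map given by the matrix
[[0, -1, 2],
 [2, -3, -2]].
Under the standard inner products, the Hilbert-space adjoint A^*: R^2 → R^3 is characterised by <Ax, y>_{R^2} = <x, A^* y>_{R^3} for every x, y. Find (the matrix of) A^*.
A^* = A^T =
[[0, 2],
 [-1, -3],
 [2, -2]]

For real matrices with standard dot products, the defining identity <Ax, y> = <x, A^* y> gives (Ax)^T y = x^T (A^*) y, i.e. x^T A^T y = x^T (A^*) y. Since this holds for all x, y, we must have A^* = A^T. Therefore
A^* =
[[0, 2],
 [-1, -3],
 [2, -2]].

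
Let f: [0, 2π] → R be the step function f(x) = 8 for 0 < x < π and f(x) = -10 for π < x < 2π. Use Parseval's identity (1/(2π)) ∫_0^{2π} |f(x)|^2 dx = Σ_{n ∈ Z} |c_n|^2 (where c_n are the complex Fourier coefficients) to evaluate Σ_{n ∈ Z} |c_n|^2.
Σ |c_n|^2 = 82

Parseval equates the L^2 energy of f (normalised by 1/(2π)) with the ℓ^2 sum of its Fourier coefficients: (1/(2π)) ∫_0^{2π} |f|^2 = Σ |c_n|^2.
Compute the left side: (1/(2π)) [∫_0^π 8^2 dx + ∫_π^{2π} (-10)^2 dx] = (1/(2π)) · (64π + 100π) = (64 + 100)/2 = 82.
So Σ_{n ∈ Z} |c_n|^2 = 82.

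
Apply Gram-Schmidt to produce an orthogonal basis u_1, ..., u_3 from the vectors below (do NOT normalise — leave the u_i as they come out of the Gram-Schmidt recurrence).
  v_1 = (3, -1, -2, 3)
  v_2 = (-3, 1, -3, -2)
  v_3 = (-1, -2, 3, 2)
Orthogonal basis:
  u_1 = (3, -1, -2, 3)
  u_2 = (-39/23, 13/23, -89/23, -16/23)
  u_3 = (-2, -5/3, 1/3, 5/3)

Apply the Gram-Schmidt recurrence
  u_1 = v_1
  u_i = v_i − Σ_{j<i} ((v_i · u_j) / (u_j · u_j)) · u_j.

Step by step this gives:
  u_1 = (3, -1, -2, 3)
  u_2 = (-39/23, 13/23, -89/23, -16/23)
  u_3 = (-2, -5/3, 1/3, 5/3)

Orthogonality check:
  u_2 · u_1 = 0 (should be 0)
  u_3 · u_1 = 0 (should be 0)
  u_3 · u_2 = 0 (should be 0)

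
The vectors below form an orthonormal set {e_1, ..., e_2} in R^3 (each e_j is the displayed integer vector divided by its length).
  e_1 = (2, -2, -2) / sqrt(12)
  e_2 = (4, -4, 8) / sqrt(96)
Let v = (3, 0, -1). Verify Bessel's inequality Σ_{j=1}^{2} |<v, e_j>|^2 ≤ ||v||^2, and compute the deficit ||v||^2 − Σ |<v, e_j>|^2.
Σ |<v, e_j>|^2 = 11/2; ||v||^2 = 10; deficit = 9/2

Write each e_j = u_j / sqrt(<u_j, u_j>) where u_j is the displayed integer vector. Then <v, e_j> = <v, u_j> / sqrt(<u_j, u_j>), so |<v, e_j>|^2 = <v, u_j>^2 / <u_j, u_j>.
Coefficients: <v, e_1> = 8/sqrt(12), <v, e_2> = 4/sqrt(96).
Square and sum: Σ |<v, e_j>|^2 = 11/2.
Compute ||v||^2 = v·v = 10.
Deficit = 10 − 11/2 = 9/2 ≥ 0, confirming Bessel's inequality. (The deficit equals ||v − Σ <v,e_j> e_j||^2, the squared distance from v to span{e_j}.)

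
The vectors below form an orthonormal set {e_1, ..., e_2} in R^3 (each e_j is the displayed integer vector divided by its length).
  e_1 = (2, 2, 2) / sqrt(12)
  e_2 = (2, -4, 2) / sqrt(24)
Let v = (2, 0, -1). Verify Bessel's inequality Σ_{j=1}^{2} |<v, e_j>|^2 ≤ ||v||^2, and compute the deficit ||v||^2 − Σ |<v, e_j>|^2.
Σ |<v, e_j>|^2 = 1/2; ||v||^2 = 5; deficit = 9/2

Write each e_j = u_j / sqrt(<u_j, u_j>) where u_j is the displayed integer vector. Then <v, e_j> = <v, u_j> / sqrt(<u_j, u_j>), so |<v, e_j>|^2 = <v, u_j>^2 / <u_j, u_j>.
Coefficients: <v, e_1> = 2/sqrt(12), <v, e_2> = 2/sqrt(24).
Square and sum: Σ |<v, e_j>|^2 = 1/2.
Compute ||v||^2 = v·v = 5.
Deficit = 5 − 1/2 = 9/2 ≥ 0, confirming Bessel's inequality. (The deficit equals ||v − Σ <v,e_j> e_j||^2, the squared distance from v to span{e_j}.)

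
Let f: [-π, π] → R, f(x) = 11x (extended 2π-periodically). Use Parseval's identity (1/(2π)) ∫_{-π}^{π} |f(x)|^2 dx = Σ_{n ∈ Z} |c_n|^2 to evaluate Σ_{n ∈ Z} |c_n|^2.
Σ |c_n|^2 = 121π^2/3

Expand and integrate term by term over [-π, π]:
  ∫ (11x)^2 dx = 121·(2π^3/3); ∫ 2·11·(0)·x dx = 0 (odd integrand); ∫ 0^2 dx = 0·2π.
So (1/(2π)) ∫_{-π}^{π} (11x)^2 dx = 121π^2/3 + 0 = 121π^2/3.
Parseval ⇒ Σ |c_n|^2 = 121π^2/3.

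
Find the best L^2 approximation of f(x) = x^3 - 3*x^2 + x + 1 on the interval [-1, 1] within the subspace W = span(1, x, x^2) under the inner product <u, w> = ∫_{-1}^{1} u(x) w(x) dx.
g(x) = -3*x^2 + 8*x/5 + 1

The best approximation g ∈ W is the orthogonal projection of f onto W. Writing g = a_0 + a_1 x + a_2 x^2, the coefficients solve the normal equations G · a = b where
  G_{ij} = <φ_i, φ_j> and b_i = <f, φ_i>, with φ_0 = 1, φ_1 = x, φ_2 = x^2.
G =
  [2, 0, 2/3]
  [0, 2/3, 0]
  [2/3, 0, 2/5],
b = (0, 16/15, -8/15).
Solving gives a_0 = 1, a_1 = 8/5, a_2 = -3, so
  g(x) = -3*x^2 + 8*x/5 + 1.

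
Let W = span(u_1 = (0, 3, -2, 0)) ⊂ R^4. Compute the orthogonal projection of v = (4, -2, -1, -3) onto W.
proj_W(v) = (0, -12/13, 8/13, 0)

Set up U = [u_1 | ... | u_1] ∈ R^(4×1). The projector onto W = col(U) is P = U (U^T U)^(-1) U^T.
Compute U^T U =
  [13],
and U^T v = (-4).
Solve U^T U · c = U^T v for the coefficients: c = (-4/13). The projection is proj_W(v) = U c.
Check: (v - proj_W(v)) · u_1 = 0  (should be 0).
Result: proj_W(v) = (0, -12/13, 8/13, 0).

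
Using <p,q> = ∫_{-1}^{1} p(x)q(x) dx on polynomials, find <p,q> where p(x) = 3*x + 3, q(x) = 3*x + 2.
<p,q> = 18

Expand the product: p(x)·q(x) = 9*x^2 + 15*x + 6.
∫_{-1}^{1} of each monomial x^k gives [2/(k+1) if k even, 0 if k odd]. Integrating term-by-term (or equivalently evaluating the antiderivative F(x) = 3*x^3 + 15*x^2/2 + 6*x at the endpoints):
  F(1) − F(−1) = 33/2 − (-3/2) = 18.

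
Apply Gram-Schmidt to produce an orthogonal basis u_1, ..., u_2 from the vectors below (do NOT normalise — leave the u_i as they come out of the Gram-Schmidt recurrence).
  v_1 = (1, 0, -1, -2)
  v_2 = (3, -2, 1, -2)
Orthogonal basis:
  u_1 = (1, 0, -1, -2)
  u_2 = (2, -2, 2, 0)

Apply the Gram-Schmidt recurrence
  u_1 = v_1
  u_i = v_i − Σ_{j<i} ((v_i · u_j) / (u_j · u_j)) · u_j.

Step by step this gives:
  u_1 = (1, 0, -1, -2)
  u_2 = (2, -2, 2, 0)

Orthogonality check:
  u_2 · u_1 = 0 (should be 0)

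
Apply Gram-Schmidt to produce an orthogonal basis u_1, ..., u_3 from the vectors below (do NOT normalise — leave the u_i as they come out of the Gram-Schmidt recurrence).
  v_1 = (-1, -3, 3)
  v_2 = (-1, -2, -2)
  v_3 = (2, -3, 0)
Orthogonal basis:
  u_1 = (-1, -3, 3)
  u_2 = (-18/19, -35/19, -41/19)
  u_3 = (234/85, -39/34, -39/170)

Apply the Gram-Schmidt recurrence
  u_1 = v_1
  u_i = v_i − Σ_{j<i} ((v_i · u_j) / (u_j · u_j)) · u_j.

Step by step this gives:
  u_1 = (-1, -3, 3)
  u_2 = (-18/19, -35/19, -41/19)
  u_3 = (234/85, -39/34, -39/170)

Orthogonality check:
  u_2 · u_1 = 0 (should be 0)
  u_3 · u_1 = 0 (should be 0)
  u_3 · u_2 = 0 (should be 0)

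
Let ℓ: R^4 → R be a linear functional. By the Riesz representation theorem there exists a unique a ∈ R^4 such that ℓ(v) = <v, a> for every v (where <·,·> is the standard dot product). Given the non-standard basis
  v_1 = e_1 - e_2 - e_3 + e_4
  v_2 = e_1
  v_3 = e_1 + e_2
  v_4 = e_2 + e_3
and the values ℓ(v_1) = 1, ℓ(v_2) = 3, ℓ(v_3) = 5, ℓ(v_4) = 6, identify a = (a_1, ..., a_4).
a = (3, 2, 4, 4)

Write a = (a_1, ..., a_4) in the standard basis. For each basis vector v_i, ℓ(v_i) = <v_i, a> is a linear equation in the a_j's. Collect the n equations into a matrix system V a = ℓ, where row i of V is v_i (expressed in the standard basis). Since V is invertible (lower-triangular with 1s on the diagonal, up to permutation), solve by back-substitution:
  V =
[[1, -1, -1, 1],
 [1, 0, 0, 0],
 [1, 1, 0, 0],
 [0, 1, 1, 0]]
  V a = (1, 3, 5, 6)
Solving gives a = (3, 2, 4, 4).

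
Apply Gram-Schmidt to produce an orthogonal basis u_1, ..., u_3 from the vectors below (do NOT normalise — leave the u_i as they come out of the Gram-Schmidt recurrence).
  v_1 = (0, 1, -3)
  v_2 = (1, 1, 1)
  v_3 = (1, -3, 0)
Orthogonal basis:
  u_1 = (0, 1, -3)
  u_2 = (1, 6/5, 2/5)
  u_3 = (2, -3/2, -1/2)

Apply the Gram-Schmidt recurrence
  u_1 = v_1
  u_i = v_i − Σ_{j<i} ((v_i · u_j) / (u_j · u_j)) · u_j.

Step by step this gives:
  u_1 = (0, 1, -3)
  u_2 = (1, 6/5, 2/5)
  u_3 = (2, -3/2, -1/2)

Orthogonality check:
  u_2 · u_1 = 0 (should be 0)
  u_3 · u_1 = 0 (should be 0)
  u_3 · u_2 = 0 (should be 0)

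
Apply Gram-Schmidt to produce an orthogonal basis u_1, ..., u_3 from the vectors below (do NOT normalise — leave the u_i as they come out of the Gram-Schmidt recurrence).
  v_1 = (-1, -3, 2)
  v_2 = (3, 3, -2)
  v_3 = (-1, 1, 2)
Orthogonal basis:
  u_1 = (-1, -3, 2)
  u_2 = (13/7, -3/7, 2/7)
  u_3 = (0, 16/13, 24/13)

Apply the Gram-Schmidt recurrence
  u_1 = v_1
  u_i = v_i − Σ_{j<i} ((v_i · u_j) / (u_j · u_j)) · u_j.

Step by step this gives:
  u_1 = (-1, -3, 2)
  u_2 = (13/7, -3/7, 2/7)
  u_3 = (0, 16/13, 24/13)

Orthogonality check:
  u_2 · u_1 = 0 (should be 0)
  u_3 · u_1 = 0 (should be 0)
  u_3 · u_2 = 0 (should be 0)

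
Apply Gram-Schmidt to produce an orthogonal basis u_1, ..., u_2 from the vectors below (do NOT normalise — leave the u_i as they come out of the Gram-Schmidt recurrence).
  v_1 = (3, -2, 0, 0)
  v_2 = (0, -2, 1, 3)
Orthogonal basis:
  u_1 = (3, -2, 0, 0)
  u_2 = (-12/13, -18/13, 1, 3)

Apply the Gram-Schmidt recurrence
  u_1 = v_1
  u_i = v_i − Σ_{j<i} ((v_i · u_j) / (u_j · u_j)) · u_j.

Step by step this gives:
  u_1 = (3, -2, 0, 0)
  u_2 = (-12/13, -18/13, 1, 3)

Orthogonality check:
  u_2 · u_1 = 0 (should be 0)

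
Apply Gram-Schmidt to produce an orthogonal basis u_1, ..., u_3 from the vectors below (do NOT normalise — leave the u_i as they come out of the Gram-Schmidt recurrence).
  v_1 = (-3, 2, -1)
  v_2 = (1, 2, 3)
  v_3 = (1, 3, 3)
Orthogonal basis:
  u_1 = (-3, 2, -1)
  u_2 = (4/7, 16/7, 20/7)
  u_3 = (1/3, 1/3, -1/3)

Apply the Gram-Schmidt recurrence
  u_1 = v_1
  u_i = v_i − Σ_{j<i} ((v_i · u_j) / (u_j · u_j)) · u_j.

Step by step this gives:
  u_1 = (-3, 2, -1)
  u_2 = (4/7, 16/7, 20/7)
  u_3 = (1/3, 1/3, -1/3)

Orthogonality check:
  u_2 · u_1 = 0 (should be 0)
  u_3 · u_1 = 0 (should be 0)
  u_3 · u_2 = 0 (should be 0)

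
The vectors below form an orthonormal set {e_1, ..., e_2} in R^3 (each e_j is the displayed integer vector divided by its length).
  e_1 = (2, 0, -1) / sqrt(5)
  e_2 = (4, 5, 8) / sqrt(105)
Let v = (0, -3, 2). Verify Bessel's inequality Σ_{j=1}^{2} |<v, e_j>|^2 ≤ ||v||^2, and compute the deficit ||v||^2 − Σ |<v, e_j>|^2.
Σ |<v, e_j>|^2 = 17/21; ||v||^2 = 13; deficit = 256/21

Write each e_j = u_j / sqrt(<u_j, u_j>) where u_j is the displayed integer vector. Then <v, e_j> = <v, u_j> / sqrt(<u_j, u_j>), so |<v, e_j>|^2 = <v, u_j>^2 / <u_j, u_j>.
Coefficients: <v, e_1> = -2/sqrt(5), <v, e_2> = 1/sqrt(105).
Square and sum: Σ |<v, e_j>|^2 = 17/21.
Compute ||v||^2 = v·v = 13.
Deficit = 13 − 17/21 = 256/21 ≥ 0, confirming Bessel's inequality. (The deficit equals ||v − Σ <v,e_j> e_j||^2, the squared distance from v to span{e_j}.)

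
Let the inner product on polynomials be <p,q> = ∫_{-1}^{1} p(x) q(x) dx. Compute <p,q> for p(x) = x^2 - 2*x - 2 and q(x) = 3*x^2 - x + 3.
<p,q> = -172/15

Expand the product: p(x)·q(x) = 3*x^4 - 7*x^3 - x^2 - 4*x - 6.
∫_{-1}^{1} of each monomial x^k gives [2/(k+1) if k even, 0 if k odd]. Integrating term-by-term (or equivalently evaluating the antiderivative F(x) = 3*x^5/5 - 7*x^4/4 - x^3/3 - 2*x^2 - 6*x at the endpoints):
  F(1) − F(−1) = -569/60 − (119/60) = -172/15.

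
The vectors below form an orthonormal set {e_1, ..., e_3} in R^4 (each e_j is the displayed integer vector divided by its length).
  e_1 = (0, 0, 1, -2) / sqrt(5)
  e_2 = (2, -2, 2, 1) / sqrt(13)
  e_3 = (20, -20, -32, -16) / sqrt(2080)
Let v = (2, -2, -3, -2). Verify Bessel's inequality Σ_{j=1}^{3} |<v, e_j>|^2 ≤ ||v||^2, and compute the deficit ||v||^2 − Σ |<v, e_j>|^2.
Σ |<v, e_j>|^2 = 21; ||v||^2 = 21; deficit = 0

Write each e_j = u_j / sqrt(<u_j, u_j>) where u_j is the displayed integer vector. Then <v, e_j> = <v, u_j> / sqrt(<u_j, u_j>), so |<v, e_j>|^2 = <v, u_j>^2 / <u_j, u_j>.
Coefficients: <v, e_1> = 1/sqrt(5), <v, e_2> = 0/sqrt(13), <v, e_3> = 208/sqrt(2080).
Square and sum: Σ |<v, e_j>|^2 = 21.
Compute ||v||^2 = v·v = 21.
Deficit = 21 − 21 = 0 ≥ 0, confirming Bessel's inequality. (The deficit equals ||v − Σ <v,e_j> e_j||^2, the squared distance from v to span{e_j}.)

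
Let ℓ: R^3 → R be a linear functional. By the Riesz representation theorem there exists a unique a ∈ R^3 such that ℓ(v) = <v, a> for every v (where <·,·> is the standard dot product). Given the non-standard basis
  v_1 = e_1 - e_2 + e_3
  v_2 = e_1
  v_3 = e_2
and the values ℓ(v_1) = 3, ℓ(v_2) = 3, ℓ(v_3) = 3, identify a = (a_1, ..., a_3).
a = (3, 3, 3)

Write a = (a_1, ..., a_3) in the standard basis. For each basis vector v_i, ℓ(v_i) = <v_i, a> is a linear equation in the a_j's. Collect the n equations into a matrix system V a = ℓ, where row i of V is v_i (expressed in the standard basis). Since V is invertible (lower-triangular with 1s on the diagonal, up to permutation), solve by back-substitution:
  V =
[[1, -1, 1],
 [1, 0, 0],
 [0, 1, 0]]
  V a = (3, 3, 3)
Solving gives a = (3, 3, 3).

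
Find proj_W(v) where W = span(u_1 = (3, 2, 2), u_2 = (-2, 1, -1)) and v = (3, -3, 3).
proj_W(v) = (41/11, -31/11, 19/11)

Set up U = [u_1 | ... | u_2] ∈ R^(3×2). The projector onto W = col(U) is P = U (U^T U)^(-1) U^T.
Compute U^T U =
  [17, -6]
  [-6, 6],
and U^T v = (9, -12).
Solve U^T U · c = U^T v for the coefficients: c = (-3/11, -25/11). The projection is proj_W(v) = U c.
Check: (v - proj_W(v)) · u_1 = 0  (should be 0).
Check: (v - proj_W(v)) · u_2 = 0  (should be 0).
Result: proj_W(v) = (41/11, -31/11, 19/11).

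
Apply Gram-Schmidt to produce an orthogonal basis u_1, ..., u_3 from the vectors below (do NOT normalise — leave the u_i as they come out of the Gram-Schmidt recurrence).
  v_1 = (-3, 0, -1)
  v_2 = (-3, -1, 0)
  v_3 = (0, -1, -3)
Orthogonal basis:
  u_1 = (-3, 0, -1)
  u_2 = (-3/10, -1, 9/10)
  u_3 = (12/19, -36/19, -36/19)

Apply the Gram-Schmidt recurrence
  u_1 = v_1
  u_i = v_i − Σ_{j<i} ((v_i · u_j) / (u_j · u_j)) · u_j.

Step by step this gives:
  u_1 = (-3, 0, -1)
  u_2 = (-3/10, -1, 9/10)
  u_3 = (12/19, -36/19, -36/19)

Orthogonality check:
  u_2 · u_1 = 0 (should be 0)
  u_3 · u_1 = 0 (should be 0)
  u_3 · u_2 = 0 (should be 0)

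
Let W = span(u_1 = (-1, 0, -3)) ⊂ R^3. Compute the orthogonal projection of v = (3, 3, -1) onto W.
proj_W(v) = (0, 0, 0)

Set up U = [u_1 | ... | u_1] ∈ R^(3×1). The projector onto W = col(U) is P = U (U^T U)^(-1) U^T.
Compute U^T U =
  [10],
and U^T v = (0).
Solve U^T U · c = U^T v for the coefficients: c = (0). The projection is proj_W(v) = U c.
Check: (v - proj_W(v)) · u_1 = 0  (should be 0).
Result: proj_W(v) = (0, 0, 0).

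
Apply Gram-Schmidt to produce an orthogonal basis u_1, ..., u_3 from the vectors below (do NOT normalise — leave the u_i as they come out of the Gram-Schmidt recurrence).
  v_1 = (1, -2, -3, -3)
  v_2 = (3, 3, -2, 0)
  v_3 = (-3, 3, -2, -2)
Orthogonal basis:
  u_1 = (1, -2, -3, -3)
  u_2 = (66/23, 75/23, -37/23, 9/23)
  u_3 = (-1794/497, 1350/497, -666/497, -832/497)

Apply the Gram-Schmidt recurrence
  u_1 = v_1
  u_i = v_i − Σ_{j<i} ((v_i · u_j) / (u_j · u_j)) · u_j.

Step by step this gives:
  u_1 = (1, -2, -3, -3)
  u_2 = (66/23, 75/23, -37/23, 9/23)
  u_3 = (-1794/497, 1350/497, -666/497, -832/497)

Orthogonality check:
  u_2 · u_1 = 0 (should be 0)
  u_3 · u_1 = 0 (should be 0)
  u_3 · u_2 = 0 (should be 0)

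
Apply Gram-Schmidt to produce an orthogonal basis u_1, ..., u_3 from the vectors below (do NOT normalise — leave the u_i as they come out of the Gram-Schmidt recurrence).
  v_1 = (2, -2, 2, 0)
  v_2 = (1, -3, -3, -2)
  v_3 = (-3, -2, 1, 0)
Orthogonal basis:
  u_1 = (2, -2, 2, 0)
  u_2 = (2/3, -8/3, -10/3, -2)
  u_3 = (-3, -2, 1, 0)

Apply the Gram-Schmidt recurrence
  u_1 = v_1
  u_i = v_i − Σ_{j<i} ((v_i · u_j) / (u_j · u_j)) · u_j.

Step by step this gives:
  u_1 = (2, -2, 2, 0)
  u_2 = (2/3, -8/3, -10/3, -2)
  u_3 = (-3, -2, 1, 0)

Orthogonality check:
  u_2 · u_1 = 0 (should be 0)
  u_3 · u_1 = 0 (should be 0)
  u_3 · u_2 = 0 (should be 0)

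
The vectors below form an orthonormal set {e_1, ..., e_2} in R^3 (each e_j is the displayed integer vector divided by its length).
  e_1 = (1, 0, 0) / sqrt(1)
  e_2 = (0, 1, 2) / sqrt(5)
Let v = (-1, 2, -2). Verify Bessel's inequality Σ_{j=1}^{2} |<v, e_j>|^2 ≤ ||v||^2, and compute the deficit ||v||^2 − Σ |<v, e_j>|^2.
Σ |<v, e_j>|^2 = 9/5; ||v||^2 = 9; deficit = 36/5

Write each e_j = u_j / sqrt(<u_j, u_j>) where u_j is the displayed integer vector. Then <v, e_j> = <v, u_j> / sqrt(<u_j, u_j>), so |<v, e_j>|^2 = <v, u_j>^2 / <u_j, u_j>.
Coefficients: <v, e_1> = -1/sqrt(1), <v, e_2> = -2/sqrt(5).
Square and sum: Σ |<v, e_j>|^2 = 9/5.
Compute ||v||^2 = v·v = 9.
Deficit = 9 − 9/5 = 36/5 ≥ 0, confirming Bessel's inequality. (The deficit equals ||v − Σ <v,e_j> e_j||^2, the squared distance from v to span{e_j}.)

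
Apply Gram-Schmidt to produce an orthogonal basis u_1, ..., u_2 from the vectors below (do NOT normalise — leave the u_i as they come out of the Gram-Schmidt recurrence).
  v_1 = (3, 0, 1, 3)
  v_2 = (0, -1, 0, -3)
Orthogonal basis:
  u_1 = (3, 0, 1, 3)
  u_2 = (27/19, -1, 9/19, -30/19)

Apply the Gram-Schmidt recurrence
  u_1 = v_1
  u_i = v_i − Σ_{j<i} ((v_i · u_j) / (u_j · u_j)) · u_j.

Step by step this gives:
  u_1 = (3, 0, 1, 3)
  u_2 = (27/19, -1, 9/19, -30/19)

Orthogonality check:
  u_2 · u_1 = 0 (should be 0)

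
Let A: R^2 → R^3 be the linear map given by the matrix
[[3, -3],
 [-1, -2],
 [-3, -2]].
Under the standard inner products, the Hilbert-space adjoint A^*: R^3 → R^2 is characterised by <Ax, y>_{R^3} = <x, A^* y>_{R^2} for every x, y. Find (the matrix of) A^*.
A^* = A^T =
[[3, -1, -3],
 [-3, -2, -2]]

For real matrices with standard dot products, the defining identity <Ax, y> = <x, A^* y> gives (Ax)^T y = x^T (A^*) y, i.e. x^T A^T y = x^T (A^*) y. Since this holds for all x, y, we must have A^* = A^T. Therefore
A^* =
[[3, -1, -3],
 [-3, -2, -2]].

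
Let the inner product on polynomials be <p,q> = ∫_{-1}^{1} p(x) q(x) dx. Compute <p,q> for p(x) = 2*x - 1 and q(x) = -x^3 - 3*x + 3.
<p,q> = -54/5

Expand the product: p(x)·q(x) = -2*x^4 + x^3 - 6*x^2 + 9*x - 3.
∫_{-1}^{1} of each monomial x^k gives [2/(k+1) if k even, 0 if k odd]. Integrating term-by-term (or equivalently evaluating the antiderivative F(x) = -2*x^5/5 + x^4/4 - 2*x^3 + 9*x^2/2 - 3*x at the endpoints):
  F(1) − F(−1) = -13/20 − (203/20) = -54/5.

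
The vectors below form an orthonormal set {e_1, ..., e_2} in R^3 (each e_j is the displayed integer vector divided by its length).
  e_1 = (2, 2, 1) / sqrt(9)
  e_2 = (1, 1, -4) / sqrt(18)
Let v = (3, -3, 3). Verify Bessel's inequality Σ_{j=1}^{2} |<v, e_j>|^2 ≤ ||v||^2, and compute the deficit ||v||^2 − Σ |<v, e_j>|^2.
Σ |<v, e_j>|^2 = 9; ||v||^2 = 27; deficit = 18

Write each e_j = u_j / sqrt(<u_j, u_j>) where u_j is the displayed integer vector. Then <v, e_j> = <v, u_j> / sqrt(<u_j, u_j>), so |<v, e_j>|^2 = <v, u_j>^2 / <u_j, u_j>.
Coefficients: <v, e_1> = 3/sqrt(9), <v, e_2> = -12/sqrt(18).
Square and sum: Σ |<v, e_j>|^2 = 9.
Compute ||v||^2 = v·v = 27.
Deficit = 27 − 9 = 18 ≥ 0, confirming Bessel's inequality. (The deficit equals ||v − Σ <v,e_j> e_j||^2, the squared distance from v to span{e_j}.)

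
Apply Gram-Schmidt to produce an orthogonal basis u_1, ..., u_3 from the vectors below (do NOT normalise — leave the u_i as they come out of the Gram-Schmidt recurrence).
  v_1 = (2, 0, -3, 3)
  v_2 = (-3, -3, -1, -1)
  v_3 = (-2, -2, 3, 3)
Orthogonal basis:
  u_1 = (2, 0, -3, 3)
  u_2 = (-27/11, -3, -20/11, -2/11)
  u_3 = (-99/101, -121/101, 297/101, 363/101)

Apply the Gram-Schmidt recurrence
  u_1 = v_1
  u_i = v_i − Σ_{j<i} ((v_i · u_j) / (u_j · u_j)) · u_j.

Step by step this gives:
  u_1 = (2, 0, -3, 3)
  u_2 = (-27/11, -3, -20/11, -2/11)
  u_3 = (-99/101, -121/101, 297/101, 363/101)

Orthogonality check:
  u_2 · u_1 = 0 (should be 0)
  u_3 · u_1 = 0 (should be 0)
  u_3 · u_2 = 0 (should be 0)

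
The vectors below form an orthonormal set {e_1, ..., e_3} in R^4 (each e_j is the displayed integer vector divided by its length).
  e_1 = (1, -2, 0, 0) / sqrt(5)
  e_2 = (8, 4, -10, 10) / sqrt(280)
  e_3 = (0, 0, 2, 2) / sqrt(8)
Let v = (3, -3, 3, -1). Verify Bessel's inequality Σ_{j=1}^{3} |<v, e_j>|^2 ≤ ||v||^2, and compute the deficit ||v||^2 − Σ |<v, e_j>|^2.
Σ |<v, e_j>|^2 = 21; ||v||^2 = 28; deficit = 7

Write each e_j = u_j / sqrt(<u_j, u_j>) where u_j is the displayed integer vector. Then <v, e_j> = <v, u_j> / sqrt(<u_j, u_j>), so |<v, e_j>|^2 = <v, u_j>^2 / <u_j, u_j>.
Coefficients: <v, e_1> = 9/sqrt(5), <v, e_2> = -28/sqrt(280), <v, e_3> = 4/sqrt(8).
Square and sum: Σ |<v, e_j>|^2 = 21.
Compute ||v||^2 = v·v = 28.
Deficit = 28 − 21 = 7 ≥ 0, confirming Bessel's inequality. (The deficit equals ||v − Σ <v,e_j> e_j||^2, the squared distance from v to span{e_j}.)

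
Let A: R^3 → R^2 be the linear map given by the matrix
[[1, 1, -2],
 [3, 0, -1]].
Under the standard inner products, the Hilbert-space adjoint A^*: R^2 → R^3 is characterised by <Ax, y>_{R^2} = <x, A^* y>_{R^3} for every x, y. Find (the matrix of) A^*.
A^* = A^T =
[[1, 3],
 [1, 0],
 [-2, -1]]

For real matrices with standard dot products, the defining identity <Ax, y> = <x, A^* y> gives (Ax)^T y = x^T (A^*) y, i.e. x^T A^T y = x^T (A^*) y. Since this holds for all x, y, we must have A^* = A^T. Therefore
A^* =
[[1, 3],
 [1, 0],
 [-2, -1]].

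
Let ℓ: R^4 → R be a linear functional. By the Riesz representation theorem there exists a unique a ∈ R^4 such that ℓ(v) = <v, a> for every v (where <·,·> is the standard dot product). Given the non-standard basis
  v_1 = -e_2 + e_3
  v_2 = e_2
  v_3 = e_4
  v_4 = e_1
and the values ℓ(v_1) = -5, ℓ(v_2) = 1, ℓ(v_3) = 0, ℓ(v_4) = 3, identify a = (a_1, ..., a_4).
a = (3, 1, -4, 0)

Write a = (a_1, ..., a_4) in the standard basis. For each basis vector v_i, ℓ(v_i) = <v_i, a> is a linear equation in the a_j's. Collect the n equations into a matrix system V a = ℓ, where row i of V is v_i (expressed in the standard basis). Since V is invertible (lower-triangular with 1s on the diagonal, up to permutation), solve by back-substitution:
  V =
[[0, -1, 1, 0],
 [0, 1, 0, 0],
 [0, 0, 0, 1],
 [1, 0, 0, 0]]
  V a = (-5, 1, 0, 3)
Solving gives a = (3, 1, -4, 0).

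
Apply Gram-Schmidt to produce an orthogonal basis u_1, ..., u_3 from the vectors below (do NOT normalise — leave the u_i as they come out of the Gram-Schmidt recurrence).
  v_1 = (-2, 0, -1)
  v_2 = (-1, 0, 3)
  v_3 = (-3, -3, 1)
Orthogonal basis:
  u_1 = (-2, 0, -1)
  u_2 = (-7/5, 0, 14/5)
  u_3 = (0, -3, 0)

Apply the Gram-Schmidt recurrence
  u_1 = v_1
  u_i = v_i − Σ_{j<i} ((v_i · u_j) / (u_j · u_j)) · u_j.

Step by step this gives:
  u_1 = (-2, 0, -1)
  u_2 = (-7/5, 0, 14/5)
  u_3 = (0, -3, 0)

Orthogonality check:
  u_2 · u_1 = 0 (should be 0)
  u_3 · u_1 = 0 (should be 0)
  u_3 · u_2 = 0 (should be 0)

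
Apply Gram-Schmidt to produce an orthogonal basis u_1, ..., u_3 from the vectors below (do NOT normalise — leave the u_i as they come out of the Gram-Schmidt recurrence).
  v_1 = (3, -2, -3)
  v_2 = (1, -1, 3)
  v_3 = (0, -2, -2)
Orthogonal basis:
  u_1 = (3, -2, -3)
  u_2 = (17/11, -15/11, 27/11)
  u_3 = (-117/113, -156/113, -13/113)

Apply the Gram-Schmidt recurrence
  u_1 = v_1
  u_i = v_i − Σ_{j<i} ((v_i · u_j) / (u_j · u_j)) · u_j.

Step by step this gives:
  u_1 = (3, -2, -3)
  u_2 = (17/11, -15/11, 27/11)
  u_3 = (-117/113, -156/113, -13/113)

Orthogonality check:
  u_2 · u_1 = 0 (should be 0)
  u_3 · u_1 = 0 (should be 0)
  u_3 · u_2 = 0 (should be 0)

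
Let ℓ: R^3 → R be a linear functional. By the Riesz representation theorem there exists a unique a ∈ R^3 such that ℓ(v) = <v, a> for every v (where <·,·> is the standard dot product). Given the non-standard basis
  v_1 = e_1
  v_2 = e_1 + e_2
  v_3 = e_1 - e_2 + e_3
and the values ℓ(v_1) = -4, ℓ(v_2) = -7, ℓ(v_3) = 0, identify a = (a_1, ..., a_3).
a = (-4, -3, 1)

Write a = (a_1, ..., a_3) in the standard basis. For each basis vector v_i, ℓ(v_i) = <v_i, a> is a linear equation in the a_j's. Collect the n equations into a matrix system V a = ℓ, where row i of V is v_i (expressed in the standard basis). Since V is invertible (lower-triangular with 1s on the diagonal, up to permutation), solve by back-substitution:
  V =
[[1, 0, 0],
 [1, 1, 0],
 [1, -1, 1]]
  V a = (-4, -7, 0)
Solving gives a = (-4, -3, 1).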